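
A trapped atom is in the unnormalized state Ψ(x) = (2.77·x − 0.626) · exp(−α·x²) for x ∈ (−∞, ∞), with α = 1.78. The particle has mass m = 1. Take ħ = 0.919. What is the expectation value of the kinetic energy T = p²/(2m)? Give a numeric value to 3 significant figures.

1.85

T = −(ħ²/2m) d²/dx², so ⟨T⟩ = −(ħ²/2m) ∫ Ψ*·Ψ'' dx / ∫|Ψ|² dx; with m = 1.
Expand each integrand as polynomial × e^(−2αx²) and use ∫x^(2j)·e^(−2αx²) dx = (2j−1)!!/(4α)^j · √(π/(2α)), odd powers → 0; here √(π/(2α)) = 0.93940. Differentiate with the product rule, d/dx e^(−αx²) = −2αx·e^(−αx²).
State is unnormalized: ∫|Ψ|² dx = 1.3805, and ∫Ψ*·(−ħ²/2m · Ψ'') dx = 2.5595, so ⟨T⟩ = 2.5595 / 1.3805.
⟨T⟩ = 1.8541.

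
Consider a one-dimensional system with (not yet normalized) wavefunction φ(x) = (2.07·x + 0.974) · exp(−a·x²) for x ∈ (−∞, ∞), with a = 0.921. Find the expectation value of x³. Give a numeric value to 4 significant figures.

⟨x³⟩ = ∫ x³·|φ|² dx / ∫|φ|² dx (integrals over the domain).
Expand each integrand as polynomial × e^(−2ax²) and use ∫x^(2j)·e^(−2ax²) dx = (2j−1)!!/(4a)^j · √(π/(2a)), odd powers → 0; here √(π/(2a)) = 1.3060.
State is unnormalized: ∫|φ|² dx = 2.7579, and ∫φ*·x³·φ dx = 1.1640, so ⟨x³⟩ = 1.1640 / 2.7579.
⟨x³⟩ = 0.42208.

0.4221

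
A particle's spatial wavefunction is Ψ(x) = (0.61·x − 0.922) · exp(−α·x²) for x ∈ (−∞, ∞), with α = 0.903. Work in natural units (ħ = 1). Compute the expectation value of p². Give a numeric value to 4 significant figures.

1.098

p² Ψ = −ħ² d²Ψ/dx²; ⟨p²⟩ = −ħ² ∫ Ψ*·Ψ'' dx / ∫|Ψ|² dx.
Expand each integrand as polynomial × e^(−2αx²) and use ∫x^(2j)·e^(−2αx²) dx = (2j−1)!!/(4α)^j · √(π/(2α)), odd powers → 0; here √(π/(2α)) = 1.3189. Differentiate with the product rule, d/dx e^(−αx²) = −2αx·e^(−αx²).
State is unnormalized: ∫|Ψ|² dx = 1.2571, and ∫Ψ*·(−ħ² Ψ'') dx = 1.3805, so ⟨p²⟩ = 1.3805 / 1.2571.
⟨p²⟩ = 1.0982.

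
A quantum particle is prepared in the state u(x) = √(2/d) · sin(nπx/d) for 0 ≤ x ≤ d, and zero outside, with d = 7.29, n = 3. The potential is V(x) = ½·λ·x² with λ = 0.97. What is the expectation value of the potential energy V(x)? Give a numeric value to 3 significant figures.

⟨V⟩ = ∫ V(x)·|u|² dx.
With sin²θ = (1 − cos2θ)/2 on 0 ≤ x ≤ d: ∫sin²(nπx/d) dx = d/2, ∫x·sin²(nπx/d) dx = d²/4, ∫x²·sin²(nπx/d) dx = d³·(1/6 − 1/(4n²π²)); higher powers xᵏ the same way, integrating xᵏ·cos(2nπx/d) by parts.
⟨V⟩ = 8.4465.

8.45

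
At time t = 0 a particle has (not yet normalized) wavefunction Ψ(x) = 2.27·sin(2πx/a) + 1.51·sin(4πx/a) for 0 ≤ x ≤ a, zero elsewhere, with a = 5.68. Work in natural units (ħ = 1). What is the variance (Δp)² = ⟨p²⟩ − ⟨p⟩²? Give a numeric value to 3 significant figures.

2.35

Compute ⟨p⟩ and ⟨p²⟩ separately; (Δp)² = ⟨p²⟩ − ⟨p⟩².
d²/dx² sin(jπx/a) = −(jπ/a)²·sin(jπx/a); on 0 ≤ x ≤ a, ∫sin²(jπx/a) dx = a/2 and ∫sin(jπx/a)·sin(lπx/a) dx = 0 for j ≠ l, so only diagonal terms survive in ∫|Ψ|² and ∫Ψ·Ψ″; ∫Ψ·Ψ′ dx = [Ψ²/2] between the walls = 0.
Normalization: ∫|Ψ|² dx = 21.110.
⟨p⟩ = 0.0000 and ⟨p²⟩ = 2.3498.
(Δp)² = 2.3498 − (0.0000)² = 2.3498.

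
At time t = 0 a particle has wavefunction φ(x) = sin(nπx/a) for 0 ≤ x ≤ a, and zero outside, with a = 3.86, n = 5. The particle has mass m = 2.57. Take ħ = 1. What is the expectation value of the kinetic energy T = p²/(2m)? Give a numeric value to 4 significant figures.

3.222

T = −(ħ²/2m) d²/dx², so ⟨T⟩ = −(ħ²/2m) ∫ φ*·φ'' dx / ∫|φ|² dx; with m = 2.57.
d/dx sin(nπx/a) = (nπ/a)·cos(nπx/a) and d²/dx² sin(nπx/a) = −(nπ/a)²·sin(nπx/a); on 0 ≤ x ≤ a, ∫sin²(nπx/a) dx = a/2 and ∫sin(nπx/a)·cos(nπx/a) dx = 0.
State is unnormalized: ∫|φ|² dx = 1.9300, and ∫φ*·(−ħ²/2m · φ'') dx = 6.2181, so ⟨T⟩ = 6.2181 / 1.9300.
⟨T⟩ = 3.2218.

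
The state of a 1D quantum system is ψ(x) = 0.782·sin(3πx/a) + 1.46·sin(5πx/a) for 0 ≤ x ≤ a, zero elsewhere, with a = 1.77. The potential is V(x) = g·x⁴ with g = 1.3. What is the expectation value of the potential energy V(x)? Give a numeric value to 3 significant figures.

3.33

⟨V⟩ = ∫ V(x)·|ψ|² dx / ∫|ψ|² dx.
On 0 ≤ x ≤ a (j ≠ l): ∫sin²(jπx/a) dx = a/2, ∫sin(jπx/a)·sin(lπx/a) dx = 0; diagonal moments ∫x·sin²(jπx/a) dx = a²/4, ∫x²·sin²(jπx/a) dx = a³·(1/6 − 1/(4j²π²)); cross terms ∫x·sin(jπx/a)·sin(lπx/a) dx = 0 for j + l even and −4jla²/(π²(j² − l²)²) for j + l odd, ∫x²·sin(jπx/a)·sin(lπx/a) dx = (−1)^(j+l)·4jla³/(π²(j² − l²)²); higher powers the same way via product-to-sum and parts.
State is unnormalized: ∫|ψ|² dx = 2.4277, and ∫ψ*·V(x)·ψ dx = 8.0756, so ⟨V⟩ = 8.0756 / 2.4277.
⟨V⟩ = 3.3265.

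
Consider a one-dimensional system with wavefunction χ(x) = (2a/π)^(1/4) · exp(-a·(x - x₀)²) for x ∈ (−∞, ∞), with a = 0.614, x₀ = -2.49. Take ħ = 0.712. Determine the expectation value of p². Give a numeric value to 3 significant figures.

p² χ = −ħ² d²χ/dx²; ⟨p²⟩ = −ħ² ∫ χ*·χ'' dx.
Gaussian moments (u = x − x₀): ∫u^(2j)·e^(−2au²) du = (2j−1)!!/(4a)^j · √(π/(2a)), odd powers integrate to 0; here √(π/(2a)) = 1.5995. Derivatives: d/dx e^(−au²) = −2au·e^(−au²), d²/dx² e^(−au²) = (4a²u² − 2a)·e^(−au²).
⟨p²⟩ = 0.31126.

0.311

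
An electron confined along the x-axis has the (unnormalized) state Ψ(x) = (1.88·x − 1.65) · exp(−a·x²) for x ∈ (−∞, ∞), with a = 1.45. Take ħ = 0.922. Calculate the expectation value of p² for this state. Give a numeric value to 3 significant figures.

p² Ψ = −ħ² d²Ψ/dx²; ⟨p²⟩ = −ħ² ∫ Ψ*·Ψ'' dx / ∫|Ψ|² dx.
Expand each integrand as polynomial × e^(−2ax²) and use ∫x^(2j)·e^(−2ax²) dx = (2j−1)!!/(4a)^j · √(π/(2a)), odd powers → 0; here √(π/(2a)) = 1.0408. Differentiate with the product rule, d/dx e^(−ax²) = −2ax·e^(−ax²).
State is unnormalized: ∫|Ψ|² dx = 3.4679, and ∫Ψ*·(−ħ² Ψ'') dx = 5.8382, so ⟨p²⟩ = 5.8382 / 3.4679.
⟨p²⟩ = 1.6835.

1.68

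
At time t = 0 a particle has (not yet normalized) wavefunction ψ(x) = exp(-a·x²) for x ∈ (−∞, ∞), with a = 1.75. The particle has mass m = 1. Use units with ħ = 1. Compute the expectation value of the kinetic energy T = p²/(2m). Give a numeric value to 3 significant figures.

0.875

T = −(ħ²/2m) d²/dx², so ⟨T⟩ = −(ħ²/2m) ∫ ψ*·ψ'' dx / ∫|ψ|² dx; with m = 1.
Gaussian moments: ∫x^(2j)·e^(−2ax²) dx = (2j−1)!!/(4a)^j · √(π/(2a)), odd powers integrate to 0; here √(π/(2a)) = 0.94742. Derivatives: d/dx e^(−ax²) = −2ax·e^(−ax²), d²/dx² e^(−ax²) = (4a²x² − 2a)·e^(−ax²).
State is unnormalized: ∫|ψ|² dx = 0.94742, and ∫ψ*·(−ħ²/2m · ψ'') dx = 0.82899, so ⟨T⟩ = 0.82899 / 0.94742.
⟨T⟩ = 0.87500.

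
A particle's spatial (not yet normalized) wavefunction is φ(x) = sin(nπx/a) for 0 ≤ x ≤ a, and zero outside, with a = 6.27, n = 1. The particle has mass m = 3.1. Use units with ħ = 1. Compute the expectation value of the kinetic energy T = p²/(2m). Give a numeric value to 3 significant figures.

T = −(ħ²/2m) d²/dx², so ⟨T⟩ = −(ħ²/2m) ∫ φ*·φ'' dx / ∫|φ|² dx; with m = 3.1.
d/dx sin(nπx/a) = (nπ/a)·cos(nπx/a) and d²/dx² sin(nπx/a) = −(nπ/a)²·sin(nπx/a); on 0 ≤ x ≤ a, ∫sin²(nπx/a) dx = a/2 and ∫sin(nπx/a)·cos(nπx/a) dx = 0.
State is unnormalized: ∫|φ|² dx = 3.1350, and ∫φ*·(−ħ²/2m · φ'') dx = 0.12694, so ⟨T⟩ = 0.12694 / 3.1350.
⟨T⟩ = 0.040492.

0.0405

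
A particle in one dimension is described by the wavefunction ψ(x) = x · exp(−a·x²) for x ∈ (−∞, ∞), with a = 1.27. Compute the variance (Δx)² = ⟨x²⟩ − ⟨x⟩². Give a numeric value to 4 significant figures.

Compute ⟨x⟩ and ⟨x²⟩ separately, then (Δx)² = ⟨x²⟩ − ⟨x⟩².
Expand each integrand as polynomial × e^(−2ax²) and use ∫x^(2j)·e^(−2ax²) dx = (2j−1)!!/(4a)^j · √(π/(2a)), odd powers → 0; here √(π/(2a)) = 1.1121.
Normalization: ∫|ψ|² dx = 0.21892.
⟨x⟩ = 0.0000 and ⟨x²⟩ = 0.59055.
(Δx)² = 0.59055 − (0.0000)² = 0.59055.

0.5906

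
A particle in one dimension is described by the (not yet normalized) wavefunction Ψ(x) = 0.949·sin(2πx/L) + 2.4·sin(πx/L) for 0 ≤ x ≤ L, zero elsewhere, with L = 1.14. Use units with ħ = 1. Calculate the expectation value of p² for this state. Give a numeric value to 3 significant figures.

p² Ψ = −ħ² d²Ψ/dx²; ⟨p²⟩ = −ħ² ∫ Ψ*·Ψ'' dx / ∫|Ψ|² dx.
d²/dx² sin(jπx/L) = −(jπ/L)²·sin(jπx/L); on 0 ≤ x ≤ L, ∫sin²(jπx/L) dx = L/2 and ∫sin(jπx/L)·sin(lπx/L) dx = 0 for j ≠ l, so only diagonal terms survive in ∫|Ψ|² and ∫Ψ·Ψ″; ∫Ψ·Ψ′ dx = [Ψ²/2] between the walls = 0.
State is unnormalized: ∫|Ψ|² dx = 3.7965, and ∫Ψ*·(−ħ² Ψ'') dx = 40.528, so ⟨p²⟩ = 40.528 / 3.7965.
⟨p²⟩ = 10.675.

10.7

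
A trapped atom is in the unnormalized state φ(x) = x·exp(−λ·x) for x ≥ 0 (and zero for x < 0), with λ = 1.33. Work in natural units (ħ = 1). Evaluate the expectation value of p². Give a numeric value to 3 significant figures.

p² φ = −ħ² d²φ/dx²; ⟨p²⟩ = −ħ² ∫ φ*·φ'' dx / ∫|φ|² dx.
Differentiate x·exp(−λ·x) with the product rule; every integrand then reduces to terms xʲ·e^(−2λx) on [0, ∞), with ∫₀^∞ xʲ·e^(−2λx) dx = j!/(2λ)^(j+1).
State is unnormalized: ∫|φ|² dx = 0.10626, and ∫φ*·(−ħ² φ'') dx = 0.18797, so ⟨p²⟩ = 0.18797 / 0.10626.
⟨p²⟩ = 1.7689.

1.77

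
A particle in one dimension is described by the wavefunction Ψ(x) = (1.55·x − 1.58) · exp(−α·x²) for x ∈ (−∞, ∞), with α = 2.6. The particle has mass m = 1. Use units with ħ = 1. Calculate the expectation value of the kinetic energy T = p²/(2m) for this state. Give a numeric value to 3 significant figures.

T = −(ħ²/2m) d²/dx², so ⟨T⟩ = −(ħ²/2m) ∫ Ψ*·Ψ'' dx / ∫|Ψ|² dx; with m = 1.
Expand each integrand as polynomial × e^(−2αx²) and use ∫x^(2j)·e^(−2αx²) dx = (2j−1)!!/(4α)^j · √(π/(2α)), odd powers → 0; here √(π/(2α)) = 0.77727. Differentiate with the product rule, d/dx e^(−αx²) = −2αx·e^(−αx²).
State is unnormalized: ∫|Ψ|² dx = 2.1199, and ∫Ψ*·(−ħ²/2m · Ψ'') dx = 3.2228, so ⟨T⟩ = 3.2228 / 2.1199.
⟨T⟩ = 1.5202.

1.52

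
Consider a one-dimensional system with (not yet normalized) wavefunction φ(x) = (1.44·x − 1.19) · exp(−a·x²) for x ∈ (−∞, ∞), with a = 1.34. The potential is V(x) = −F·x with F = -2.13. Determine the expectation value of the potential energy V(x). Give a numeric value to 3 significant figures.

-0.755

⟨V⟩ = ∫ V(x)·|φ|² dx / ∫|φ|² dx.
Expand each integrand as polynomial × e^(−2ax²) and use ∫x^(2j)·e^(−2ax²) dx = (2j−1)!!/(4a)^j · √(π/(2a)), odd powers → 0; here √(π/(2a)) = 1.0827.
State is unnormalized: ∫|φ|² dx = 1.9521, and ∫φ*·V(x)·φ dx = -1.4746, so ⟨V⟩ = -1.4746 / 1.9521.
⟨V⟩ = -0.75538.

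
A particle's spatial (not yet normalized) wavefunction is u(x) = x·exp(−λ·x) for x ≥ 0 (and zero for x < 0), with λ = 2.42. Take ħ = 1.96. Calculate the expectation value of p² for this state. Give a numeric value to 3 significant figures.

22.5

p² u = −ħ² d²u/dx²; ⟨p²⟩ = −ħ² ∫ u*·u'' dx / ∫|u|² dx.
Differentiate x·exp(−λ·x) with the product rule; every integrand then reduces to terms xʲ·e^(−2λx) on [0, ∞), with ∫₀^∞ xʲ·e^(−2λx) dx = j!/(2λ)^(j+1).
State is unnormalized: ∫|u|² dx = 0.017640, and ∫u*·(−ħ² u'') dx = 0.39686, so ⟨p²⟩ = 0.39686 / 0.017640.
⟨p²⟩ = 22.498.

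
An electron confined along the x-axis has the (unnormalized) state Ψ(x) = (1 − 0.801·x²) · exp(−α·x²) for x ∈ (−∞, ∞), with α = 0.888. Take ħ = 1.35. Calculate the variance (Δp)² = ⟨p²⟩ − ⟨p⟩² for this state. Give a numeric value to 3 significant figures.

Compute ⟨p⟩ and ⟨p²⟩ separately; (Δp)² = ⟨p²⟩ − ⟨p⟩².
Expand each integrand as polynomial × e^(−2αx²) and use ∫x^(2j)·e^(−2αx²) dx = (2j−1)!!/(4α)^j · √(π/(2α)), odd powers → 0; here √(π/(2α)) = 1.3300. Differentiate with the product rule, d/dx e^(−αx²) = −2αx·e^(−αx²).
Normalization: ∫|Ψ|² dx = 0.93306.
⟨p⟩ = 0.0000 and ⟨p²⟩ = 4.1685.
(Δp)² = 4.1685 − (0.0000)² = 4.1685.

4.17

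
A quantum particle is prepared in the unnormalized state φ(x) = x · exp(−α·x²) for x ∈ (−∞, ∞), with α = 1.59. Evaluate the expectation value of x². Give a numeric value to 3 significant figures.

0.472

⟨x²⟩ = ∫ x²·|φ|² dx / ∫|φ|² dx (integrals over the domain).
Expand each integrand as polynomial × e^(−2αx²) and use ∫x^(2j)·e^(−2αx²) dx = (2j−1)!!/(4α)^j · √(π/(2α)), odd powers → 0; here √(π/(2α)) = 0.99394.
State is unnormalized: ∫|φ|² dx = 0.15628, and ∫φ*·x²·φ dx = 0.073717, so ⟨x²⟩ = 0.073717 / 0.15628.
⟨x²⟩ = 0.47170.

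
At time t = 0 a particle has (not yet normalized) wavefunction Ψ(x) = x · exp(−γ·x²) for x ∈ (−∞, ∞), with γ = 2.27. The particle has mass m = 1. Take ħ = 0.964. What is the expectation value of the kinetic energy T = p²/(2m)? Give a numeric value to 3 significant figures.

T = −(ħ²/2m) d²/dx², so ⟨T⟩ = −(ħ²/2m) ∫ Ψ*·Ψ'' dx / ∫|Ψ|² dx; with m = 1.
Expand each integrand as polynomial × e^(−2γx²) and use ∫x^(2j)·e^(−2γx²) dx = (2j−1)!!/(4γ)^j · √(π/(2γ)), odd powers → 0; here √(π/(2γ)) = 0.83185. Differentiate with the product rule, d/dx e^(−γx²) = −2γx·e^(−γx²).
State is unnormalized: ∫|Ψ|² dx = 0.091614, and ∫Ψ*·(−ħ²/2m · Ψ'') dx = 0.28989, so ⟨T⟩ = 0.28989 / 0.091614.
⟨T⟩ = 3.1643.

3.16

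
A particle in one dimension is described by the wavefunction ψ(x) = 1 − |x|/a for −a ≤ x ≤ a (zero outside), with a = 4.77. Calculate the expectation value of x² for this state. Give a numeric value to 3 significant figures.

⟨x²⟩ = ∫ x²·|ψ|² dx / ∫|ψ|² dx (integrals over the domain).
ψ is even, so ∫ over [−a, a] = 2∫₀ᵃ with ψ = 1 − x/a there: ∫₀ᵃ (1 − x/a)² dx = a/3, ∫₀ᵃ x²(1 − x/a)² dx = a³/30, ∫₀ᵃ x⁴(1 − x/a)² dx = a⁵/105.
State is unnormalized: ∫|ψ|² dx = 3.1800, and ∫ψ*·x²·ψ dx = 7.2354, so ⟨x²⟩ = 7.2354 / 3.1800.
⟨x²⟩ = 2.2753.

2.28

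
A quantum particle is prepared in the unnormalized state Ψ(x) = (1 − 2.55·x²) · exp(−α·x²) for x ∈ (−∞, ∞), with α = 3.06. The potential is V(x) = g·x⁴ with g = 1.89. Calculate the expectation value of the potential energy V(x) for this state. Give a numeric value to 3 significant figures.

0.0231

⟨V⟩ = ∫ V(x)·|Ψ|² dx / ∫|Ψ|² dx.
Expand each integrand as polynomial × e^(−2αx²) and use ∫x^(2j)·e^(−2αx²) dx = (2j−1)!!/(4α)^j · √(π/(2α)), odd powers → 0; here √(π/(2α)) = 0.71647.
State is unnormalized: ∫|Ψ|² dx = 0.51123, and ∫Ψ*·V(x)·Ψ dx = 0.011816, so ⟨V⟩ = 0.011816 / 0.51123.
⟨V⟩ = 0.023113.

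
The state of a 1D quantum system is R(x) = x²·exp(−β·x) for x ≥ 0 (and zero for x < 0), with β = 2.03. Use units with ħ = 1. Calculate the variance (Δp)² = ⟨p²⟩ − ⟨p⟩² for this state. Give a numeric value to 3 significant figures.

Compute ⟨p⟩ and ⟨p²⟩ separately; (Δp)² = ⟨p²⟩ − ⟨p⟩².
Differentiate x²·exp(−β·x) with the product rule; every integrand then reduces to terms xʲ·e^(−2βx) on [0, ∞), with ∫₀^∞ xʲ·e^(−2βx) dx = j!/(2β)^(j+1).
Normalization: ∫|R|² dx = 0.021756.
⟨p⟩ = 0.0000 and ⟨p²⟩ = 1.3736.
(Δp)² = 1.3736 − (0.0000)² = 1.3736.

1.37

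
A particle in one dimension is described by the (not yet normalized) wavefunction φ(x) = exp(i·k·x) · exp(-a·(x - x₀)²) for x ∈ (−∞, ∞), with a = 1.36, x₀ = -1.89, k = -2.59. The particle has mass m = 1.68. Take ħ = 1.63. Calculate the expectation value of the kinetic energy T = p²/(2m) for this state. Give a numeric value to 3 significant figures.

T = −(ħ²/2m) d²/dx², so ⟨T⟩ = −(ħ²/2m) ∫ φ*·φ'' dx / ∫|φ|² dx; with m = 1.68.
Gaussian moments (u = x − x₀): ∫u^(2j)·e^(−2au²) du = (2j−1)!!/(4a)^j · √(π/(2a)), odd powers integrate to 0; here √(π/(2a)) = 1.0747. Derivatives: φ′ = (ik − 2au)·φ, φ″ = ((ik − 2au)² − 2a)·φ; the odd-in-u pieces drop out.
State is unnormalized: ∫|φ|² dx = 1.0747, and ∫φ*·(−ħ²/2m · φ'') dx = 6.8564, so ⟨T⟩ = 6.8564 / 1.0747.
⟨T⟩ = 6.3798.

6.38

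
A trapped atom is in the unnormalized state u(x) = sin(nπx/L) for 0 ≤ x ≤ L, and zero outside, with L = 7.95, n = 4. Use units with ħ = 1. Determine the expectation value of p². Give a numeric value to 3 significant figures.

p² u = −ħ² d²u/dx²; ⟨p²⟩ = −ħ² ∫ u*·u'' dx / ∫|u|² dx.
d/dx sin(nπx/L) = (nπ/L)·cos(nπx/L) and d²/dx² sin(nπx/L) = −(nπ/L)²·sin(nπx/L); on 0 ≤ x ≤ L, ∫sin²(nπx/L) dx = L/2 and ∫sin(nπx/L)·cos(nπx/L) dx = 0.
State is unnormalized: ∫|u|² dx = 3.9750, and ∫u*·(−ħ² u'') dx = 9.9317, so ⟨p²⟩ = 9.9317 / 3.9750.
⟨p²⟩ = 2.4985.

2.50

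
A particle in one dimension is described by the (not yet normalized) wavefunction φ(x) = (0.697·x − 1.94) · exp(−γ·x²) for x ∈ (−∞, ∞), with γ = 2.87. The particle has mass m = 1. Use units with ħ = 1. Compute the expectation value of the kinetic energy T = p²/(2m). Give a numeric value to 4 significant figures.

T = −(ħ²/2m) d²/dx², so ⟨T⟩ = −(ħ²/2m) ∫ φ*·φ'' dx / ∫|φ|² dx; with m = 1.
Expand each integrand as polynomial × e^(−2γx²) and use ∫x^(2j)·e^(−2γx²) dx = (2j−1)!!/(4γ)^j · √(π/(2γ)), odd powers → 0; here √(π/(2γ)) = 0.73981. Differentiate with the product rule, d/dx e^(−γx²) = −2γx·e^(−γx²).
State is unnormalized: ∫|φ|² dx = 2.8156, and ∫φ*·(−ħ²/2m · φ'') dx = 4.1303, so ⟨T⟩ = 4.1303 / 2.8156.
⟨T⟩ = 1.4669.

1.467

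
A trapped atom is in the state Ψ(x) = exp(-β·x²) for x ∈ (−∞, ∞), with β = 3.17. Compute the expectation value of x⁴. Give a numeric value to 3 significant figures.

⟨x⁴⟩ = ∫ x⁴·|Ψ|² dx / ∫|Ψ|² dx (integrals over the domain).
Gaussian moments: ∫x^(2j)·e^(−2βx²) dx = (2j−1)!!/(4β)^j · √(π/(2β)), odd powers integrate to 0; here √(π/(2β)) = 0.70393.
State is unnormalized: ∫|Ψ|² dx = 0.70393, and ∫Ψ*·x⁴·Ψ dx = 0.013134, so ⟨x⁴⟩ = 0.013134 / 0.70393.
⟨x⁴⟩ = 0.018659.

0.0187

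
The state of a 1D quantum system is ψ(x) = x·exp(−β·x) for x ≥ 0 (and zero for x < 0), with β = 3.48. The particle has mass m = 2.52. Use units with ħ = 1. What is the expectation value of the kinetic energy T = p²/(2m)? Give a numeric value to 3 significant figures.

2.40

T = −(ħ²/2m) d²/dx², so ⟨T⟩ = −(ħ²/2m) ∫ ψ*·ψ'' dx / ∫|ψ|² dx; with m = 2.52.
Differentiate x·exp(−β·x) with the product rule; every integrand then reduces to terms xʲ·e^(−2βx) on [0, ∞), with ∫₀^∞ xʲ·e^(−2βx) dx = j!/(2β)^(j+1).
State is unnormalized: ∫|ψ|² dx = 0.0059320, and ∫ψ*·(−ħ²/2m · ψ'') dx = 0.014254, so ⟨T⟩ = 0.014254 / 0.0059320.
⟨T⟩ = 2.4029.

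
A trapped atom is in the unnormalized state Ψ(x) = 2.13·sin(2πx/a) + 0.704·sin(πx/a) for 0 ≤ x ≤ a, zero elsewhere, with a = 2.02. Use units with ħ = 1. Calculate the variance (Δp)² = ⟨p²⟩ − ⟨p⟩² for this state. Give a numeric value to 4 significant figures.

8.961

Compute ⟨p⟩ and ⟨p²⟩ separately; (Δp)² = ⟨p²⟩ − ⟨p⟩².
d²/dx² sin(jπx/a) = −(jπ/a)²·sin(jπx/a); on 0 ≤ x ≤ a, ∫sin²(jπx/a) dx = a/2 and ∫sin(jπx/a)·sin(lπx/a) dx = 0 for j ≠ l, so only diagonal terms survive in ∫|Ψ|² and ∫Ψ·Ψ″; ∫Ψ·Ψ′ dx = [Ψ²/2] between the walls = 0.
Normalization: ∫|Ψ|² dx = 5.0828.
⟨p⟩ = 0.0000 and ⟨p²⟩ = 8.9605.
(Δp)² = 8.9605 − (0.0000)² = 8.9605.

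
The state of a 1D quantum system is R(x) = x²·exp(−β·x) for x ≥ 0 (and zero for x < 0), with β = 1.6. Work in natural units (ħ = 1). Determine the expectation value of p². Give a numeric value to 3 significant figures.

p² R = −ħ² d²R/dx²; ⟨p²⟩ = −ħ² ∫ R*·R'' dx / ∫|R|² dx.
Differentiate x²·exp(−β·x) with the product rule; every integrand then reduces to terms xʲ·e^(−2βx) on [0, ∞), with ∫₀^∞ xʲ·e^(−2βx) dx = j!/(2β)^(j+1).
State is unnormalized: ∫|R|² dx = 0.071526, and ∫R*·(−ħ² R'') dx = 0.061035, so ⟨p²⟩ = 0.061035 / 0.071526.
⟨p²⟩ = 0.85333.

0.853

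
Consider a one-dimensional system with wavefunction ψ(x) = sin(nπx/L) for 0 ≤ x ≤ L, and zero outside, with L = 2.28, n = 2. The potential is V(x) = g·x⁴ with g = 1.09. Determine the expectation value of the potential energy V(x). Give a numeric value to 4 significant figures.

⟨V⟩ = ∫ V(x)·|ψ|² dx / ∫|ψ|² dx.
With sin²θ = (1 − cos2θ)/2 on 0 ≤ x ≤ L: ∫sin²(nπx/L) dx = L/2, ∫x·sin²(nπx/L) dx = L²/4, ∫x²·sin²(nπx/L) dx = L³·(1/6 − 1/(4n²π²)); higher powers xᵏ the same way, integrating xᵏ·cos(2nπx/L) by parts.
State is unnormalized: ∫|ψ|² dx = 1.1400, and ∫ψ*·V(x)·ψ dx = 5.8976, so ⟨V⟩ = 5.8976 / 1.1400.
⟨V⟩ = 5.1733.

5.173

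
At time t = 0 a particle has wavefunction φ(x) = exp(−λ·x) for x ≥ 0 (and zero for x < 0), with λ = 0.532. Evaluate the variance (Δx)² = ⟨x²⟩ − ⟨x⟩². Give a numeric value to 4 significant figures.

Compute ⟨x⟩ and ⟨x²⟩ separately, then (Δx)² = ⟨x²⟩ − ⟨x⟩².
Every integrand reduces to terms xʲ·e^(−2λx) on [0, ∞); use ∫₀^∞ xʲ·e^(−2λx) dx = j!/(2λ)^(j+1).
Normalization: ∫|φ|² dx = 0.93985.
⟨x⟩ = 0.93985 and ⟨x²⟩ = 1.7666.
(Δx)² = 1.7666 − (0.93985)² = 0.88332.

0.8833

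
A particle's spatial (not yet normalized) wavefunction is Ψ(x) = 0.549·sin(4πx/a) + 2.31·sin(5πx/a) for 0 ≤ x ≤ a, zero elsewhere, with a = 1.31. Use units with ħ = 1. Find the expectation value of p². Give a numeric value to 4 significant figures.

p² Ψ = −ħ² d²Ψ/dx²; ⟨p²⟩ = −ħ² ∫ Ψ*·Ψ'' dx / ∫|Ψ|² dx.
d²/dx² sin(jπx/a) = −(jπ/a)²·sin(jπx/a); on 0 ≤ x ≤ a, ∫sin²(jπx/a) dx = a/2 and ∫sin(jπx/a)·sin(lπx/a) dx = 0 for j ≠ l, so only diagonal terms survive in ∫|Ψ|² and ∫Ψ·Ψ″; ∫Ψ·Ψ′ dx = [Ψ²/2] between the walls = 0.
State is unnormalized: ∫|Ψ|² dx = 3.6926, and ∫Ψ*·(−ħ² Ψ'') dx = 520.70, so ⟨p²⟩ = 520.70 / 3.6926.
⟨p²⟩ = 141.01.

141.0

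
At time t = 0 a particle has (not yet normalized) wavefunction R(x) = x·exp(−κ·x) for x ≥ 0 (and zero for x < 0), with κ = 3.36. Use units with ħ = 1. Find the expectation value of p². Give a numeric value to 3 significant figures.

p² R = −ħ² d²R/dx²; ⟨p²⟩ = −ħ² ∫ R*·R'' dx / ∫|R|² dx.
Differentiate x·exp(−κ·x) with the product rule; every integrand then reduces to terms xʲ·e^(−2κx) on [0, ∞), with ∫₀^∞ xʲ·e^(−2κx) dx = j!/(2κ)^(j+1).
State is unnormalized: ∫|R|² dx = 0.0065906, and ∫R*·(−ħ² R'') dx = 0.074405, so ⟨p²⟩ = 0.074405 / 0.0065906.
⟨p²⟩ = 11.290.

11.3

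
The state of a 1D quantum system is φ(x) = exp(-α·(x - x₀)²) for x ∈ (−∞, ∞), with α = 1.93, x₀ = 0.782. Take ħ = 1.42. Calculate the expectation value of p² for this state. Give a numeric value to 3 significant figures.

3.89

p² φ = −ħ² d²φ/dx²; ⟨p²⟩ = −ħ² ∫ φ*·φ'' dx / ∫|φ|² dx.
Gaussian moments (u = x − x₀): ∫u^(2j)·e^(−2αu²) du = (2j−1)!!/(4α)^j · √(π/(2α)), odd powers integrate to 0; here √(π/(2α)) = 0.90216. Derivatives: d/dx e^(−αu²) = −2αu·e^(−αu²), d²/dx² e^(−αu²) = (4α²u² − 2α)·e^(−αu²).
State is unnormalized: ∫|φ|² dx = 0.90216, and ∫φ*·(−ħ² φ'') dx = 3.5109, so ⟨p²⟩ = 3.5109 / 0.90216.
⟨p²⟩ = 3.8917.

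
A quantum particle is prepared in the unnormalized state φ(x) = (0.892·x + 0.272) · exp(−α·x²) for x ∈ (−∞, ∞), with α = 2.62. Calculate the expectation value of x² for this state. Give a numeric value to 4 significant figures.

0.1921

⟨x²⟩ = ∫ x²·|φ|² dx / ∫|φ|² dx (integrals over the domain).
Expand each integrand as polynomial × e^(−2αx²) and use ∫x^(2j)·e^(−2αx²) dx = (2j−1)!!/(4α)^j · √(π/(2α)), odd powers → 0; here √(π/(2α)) = 0.77430.
State is unnormalized: ∫|φ|² dx = 0.11607, and ∫φ*·x²·φ dx = 0.022294, so ⟨x²⟩ = 0.022294 / 0.11607.
⟨x²⟩ = 0.19207.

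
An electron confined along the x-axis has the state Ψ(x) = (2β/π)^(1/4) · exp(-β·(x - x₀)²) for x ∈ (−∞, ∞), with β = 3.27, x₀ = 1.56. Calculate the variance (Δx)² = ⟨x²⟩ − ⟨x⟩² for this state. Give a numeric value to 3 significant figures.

Compute ⟨x⟩ and ⟨x²⟩ separately, then (Δx)² = ⟨x²⟩ − ⟨x⟩².
Gaussian moments (u = x − x₀): ∫u^(2j)·e^(−2βu²) du = (2j−1)!!/(4β)^j · √(π/(2β)), odd powers integrate to 0; here √(π/(2β)) = 0.69308.
⟨x⟩ = 1.5600 and ⟨x²⟩ = 2.5101.
(Δx)² = 2.5101 − (1.5600)² = 0.076453.

0.0765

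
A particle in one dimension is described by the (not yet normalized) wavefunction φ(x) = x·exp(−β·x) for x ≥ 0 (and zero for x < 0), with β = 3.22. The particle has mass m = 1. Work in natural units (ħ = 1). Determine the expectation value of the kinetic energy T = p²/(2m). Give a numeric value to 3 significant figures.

T = −(ħ²/2m) d²/dx², so ⟨T⟩ = −(ħ²/2m) ∫ φ*·φ'' dx / ∫|φ|² dx; with m = 1.
Differentiate x·exp(−β·x) with the product rule; every integrand then reduces to terms xʲ·e^(−2βx) on [0, ∞), with ∫₀^∞ xʲ·e^(−2βx) dx = j!/(2β)^(j+1).
State is unnormalized: ∫|φ|² dx = 0.0074881, and ∫φ*·(−ħ²/2m · φ'') dx = 0.038820, so ⟨T⟩ = 0.038820 / 0.0074881.
⟨T⟩ = 5.1842.

5.18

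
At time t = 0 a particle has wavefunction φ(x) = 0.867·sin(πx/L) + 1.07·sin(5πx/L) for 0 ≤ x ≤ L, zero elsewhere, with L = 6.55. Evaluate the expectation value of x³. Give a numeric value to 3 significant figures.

64.2

⟨x³⟩ = ∫ x³·|φ|² dx / ∫|φ|² dx (integrals over the domain).
On 0 ≤ x ≤ L (j ≠ l): ∫sin²(jπx/L) dx = L/2, ∫sin(jπx/L)·sin(lπx/L) dx = 0; diagonal moments ∫x·sin²(jπx/L) dx = L²/4, ∫x²·sin²(jπx/L) dx = L³·(1/6 − 1/(4j²π²)); cross terms ∫x·sin(jπx/L)·sin(lπx/L) dx = 0 for j + l even and −4jlL²/(π²(j² − l²)²) for j + l odd, ∫x²·sin(jπx/L)·sin(lπx/L) dx = (−1)^(j+l)·4jlL³/(π²(j² − l²)²); higher powers the same way via product-to-sum and parts.
State is unnormalized: ∫|φ|² dx = 6.2113, and ∫φ*·x³·φ dx = 398.61, so ⟨x³⟩ = 398.61 / 6.2113.
⟨x³⟩ = 64.175.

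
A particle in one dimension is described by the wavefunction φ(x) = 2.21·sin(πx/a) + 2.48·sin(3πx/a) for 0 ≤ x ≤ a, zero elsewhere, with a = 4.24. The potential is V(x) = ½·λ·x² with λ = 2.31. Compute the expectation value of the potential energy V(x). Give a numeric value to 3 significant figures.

⟨V⟩ = ∫ V(x)·|φ|² dx / ∫|φ|² dx.
On 0 ≤ x ≤ a (j ≠ l): ∫sin²(jπx/a) dx = a/2, ∫sin(jπx/a)·sin(lπx/a) dx = 0; diagonal moments ∫x·sin²(jπx/a) dx = a²/4, ∫x²·sin²(jπx/a) dx = a³·(1/6 − 1/(4j²π²)); cross terms ∫x·sin(jπx/a)·sin(lπx/a) dx = 0 for j + l even and −4jla²/(π²(j² − l²)²) for j + l odd, ∫x²·sin(jπx/a)·sin(lπx/a) dx = (−1)^(j+l)·4jla³/(π²(j² − l²)²); higher powers the same way via product-to-sum and parts.
State is unnormalized: ∫|φ|² dx = 23.393, and ∫φ*·V(x)·φ dx = 167.83, so ⟨V⟩ = 167.83 / 23.393.
⟨V⟩ = 7.1744.

7.17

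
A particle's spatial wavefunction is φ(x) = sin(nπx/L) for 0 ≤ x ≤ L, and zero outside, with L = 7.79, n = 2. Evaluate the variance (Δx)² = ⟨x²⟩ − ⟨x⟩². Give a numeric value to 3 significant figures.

4.29

Compute ⟨x⟩ and ⟨x²⟩ separately, then (Δx)² = ⟨x²⟩ − ⟨x⟩².
With sin²θ = (1 − cos2θ)/2 on 0 ≤ x ≤ L: ∫sin²(nπx/L) dx = L/2, ∫x·sin²(nπx/L) dx = L²/4, ∫x²·sin²(nπx/L) dx = L³·(1/6 − 1/(4n²π²)); higher powers xᵏ the same way, integrating xᵏ·cos(2nπx/L) by parts.
Normalization: ∫|φ|² dx = 3.8950.
⟨x⟩ = 3.8950 and ⟨x²⟩ = 19.459.
(Δx)² = 19.459 − (3.8950)² = 4.2884.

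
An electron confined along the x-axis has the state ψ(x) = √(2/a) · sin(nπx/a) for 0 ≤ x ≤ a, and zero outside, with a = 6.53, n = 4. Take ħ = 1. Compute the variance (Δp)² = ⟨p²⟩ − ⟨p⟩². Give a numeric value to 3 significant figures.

3.70

Compute ⟨p⟩ and ⟨p²⟩ separately; (Δp)² = ⟨p²⟩ − ⟨p⟩².
d/dx sin(nπx/a) = (nπ/a)·cos(nπx/a) and d²/dx² sin(nπx/a) = −(nπ/a)²·sin(nπx/a); on 0 ≤ x ≤ a, ∫sin²(nπx/a) dx = a/2 and ∫sin(nπx/a)·cos(nπx/a) dx = 0.
⟨p⟩ = 0.0000 and ⟨p²⟩ = 3.7033.
(Δp)² = 3.7033 − (0.0000)² = 3.7033.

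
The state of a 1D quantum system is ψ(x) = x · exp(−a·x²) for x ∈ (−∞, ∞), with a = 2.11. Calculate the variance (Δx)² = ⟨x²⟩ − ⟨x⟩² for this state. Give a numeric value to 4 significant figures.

Compute ⟨x⟩ and ⟨x²⟩ separately, then (Δx)² = ⟨x²⟩ − ⟨x⟩².
Expand each integrand as polynomial × e^(−2ax²) and use ∫x^(2j)·e^(−2ax²) dx = (2j−1)!!/(4a)^j · √(π/(2a)), odd powers → 0; here √(π/(2a)) = 0.86282.
Normalization: ∫|ψ|² dx = 0.10223.
⟨x⟩ = 0.0000 and ⟨x²⟩ = 0.35545.
(Δx)² = 0.35545 − (0.0000)² = 0.35545.

0.3555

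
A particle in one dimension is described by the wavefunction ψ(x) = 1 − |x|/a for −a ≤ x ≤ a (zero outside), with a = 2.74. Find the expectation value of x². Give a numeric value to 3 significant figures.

0.751

⟨x²⟩ = ∫ x²·|ψ|² dx / ∫|ψ|² dx (integrals over the domain).
ψ is even, so ∫ over [−a, a] = 2∫₀ᵃ with ψ = 1 − x/a there: ∫₀ᵃ (1 − x/a)² dx = a/3, ∫₀ᵃ x²(1 − x/a)² dx = a³/30, ∫₀ᵃ x⁴(1 − x/a)² dx = a⁵/105.
State is unnormalized: ∫|ψ|² dx = 1.8267, and ∫ψ*·x²·ψ dx = 1.3714, so ⟨x²⟩ = 1.3714 / 1.8267.
⟨x²⟩ = 0.75076.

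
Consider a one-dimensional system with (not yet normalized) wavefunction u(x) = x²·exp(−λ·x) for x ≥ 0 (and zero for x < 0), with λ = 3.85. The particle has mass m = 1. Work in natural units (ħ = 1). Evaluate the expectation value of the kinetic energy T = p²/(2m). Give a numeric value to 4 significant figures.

T = −(ħ²/2m) d²/dx², so ⟨T⟩ = −(ħ²/2m) ∫ u*·u'' dx / ∫|u|² dx; with m = 1.
Differentiate x²·exp(−λ·x) with the product rule; every integrand then reduces to terms xʲ·e^(−2λx) on [0, ∞), with ∫₀^∞ xʲ·e^(−2λx) dx = j!/(2λ)^(j+1).
State is unnormalized: ∫|u|² dx = 0.00088666, and ∫u*·(−ħ²/2m · u'') dx = 0.0021904, so ⟨T⟩ = 0.0021904 / 0.00088666.
⟨T⟩ = 2.4704.

2.470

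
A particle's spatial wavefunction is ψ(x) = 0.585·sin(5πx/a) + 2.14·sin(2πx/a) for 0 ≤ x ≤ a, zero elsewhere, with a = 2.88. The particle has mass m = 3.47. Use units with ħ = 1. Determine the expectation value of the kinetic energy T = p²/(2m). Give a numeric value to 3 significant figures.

T = −(ħ²/2m) d²/dx², so ⟨T⟩ = −(ħ²/2m) ∫ ψ*·ψ'' dx / ∫|ψ|² dx; with m = 3.47.
d²/dx² sin(jπx/a) = −(jπ/a)²·sin(jπx/a); on 0 ≤ x ≤ a, ∫sin²(jπx/a) dx = a/2 and ∫sin(jπx/a)·sin(lπx/a) dx = 0 for j ≠ l, so only diagonal terms survive in ∫|ψ|² and ∫ψ·ψ″; ∫ψ·ψ′ dx = [ψ²/2] between the walls = 0.
State is unnormalized: ∫|ψ|² dx = 7.0874, and ∫ψ*·(−ħ²/2m · ψ'') dx = 6.6351, so ⟨T⟩ = 6.6351 / 7.0874.
⟨T⟩ = 0.93619.

0.936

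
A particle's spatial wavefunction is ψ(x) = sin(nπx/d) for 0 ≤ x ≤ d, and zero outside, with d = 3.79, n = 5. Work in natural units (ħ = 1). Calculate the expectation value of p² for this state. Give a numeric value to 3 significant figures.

17.2

p² ψ = −ħ² d²ψ/dx²; ⟨p²⟩ = −ħ² ∫ ψ*·ψ'' dx / ∫|ψ|² dx.
d/dx sin(nπx/d) = (nπ/d)·cos(nπx/d) and d²/dx² sin(nπx/d) = −(nπ/d)²·sin(nπx/d); on 0 ≤ x ≤ d, ∫sin²(nπx/d) dx = d/2 and ∫sin(nπx/d)·cos(nπx/d) dx = 0.
State is unnormalized: ∫|ψ|² dx = 1.8950, and ∫ψ*·(−ħ² ψ'') dx = 32.551, so ⟨p²⟩ = 32.551 / 1.8950.
⟨p²⟩ = 17.178.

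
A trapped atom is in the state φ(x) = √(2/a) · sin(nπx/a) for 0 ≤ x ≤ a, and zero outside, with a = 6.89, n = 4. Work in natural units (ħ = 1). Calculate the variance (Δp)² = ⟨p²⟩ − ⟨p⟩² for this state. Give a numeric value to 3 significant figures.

Compute ⟨p⟩ and ⟨p²⟩ separately; (Δp)² = ⟨p²⟩ − ⟨p⟩².
d/dx sin(nπx/a) = (nπ/a)·cos(nπx/a) and d²/dx² sin(nπx/a) = −(nπ/a)²·sin(nπx/a); on 0 ≤ x ≤ a, ∫sin²(nπx/a) dx = a/2 and ∫sin(nπx/a)·cos(nπx/a) dx = 0.
⟨p⟩ = 0.0000 and ⟨p²⟩ = 3.3265.
(Δp)² = 3.3265 − (0.0000)² = 3.3265.

3.33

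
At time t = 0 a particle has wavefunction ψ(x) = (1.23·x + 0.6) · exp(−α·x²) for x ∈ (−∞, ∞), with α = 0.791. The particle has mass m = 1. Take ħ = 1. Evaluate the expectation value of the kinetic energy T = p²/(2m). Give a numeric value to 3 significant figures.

T = −(ħ²/2m) d²/dx², so ⟨T⟩ = −(ħ²/2m) ∫ ψ*·ψ'' dx / ∫|ψ|² dx; with m = 1.
Expand each integrand as polynomial × e^(−2αx²) and use ∫x^(2j)·e^(−2αx²) dx = (2j−1)!!/(4α)^j · √(π/(2α)), odd powers → 0; here √(π/(2α)) = 1.4092. Differentiate with the product rule, d/dx e^(−αx²) = −2αx·e^(−αx²).
State is unnormalized: ∫|ψ|² dx = 1.1811, and ∫ψ*·(−ħ²/2m · ψ'') dx = 1.0001, so ⟨T⟩ = 1.0001 / 1.1811.
⟨T⟩ = 0.84676.

0.847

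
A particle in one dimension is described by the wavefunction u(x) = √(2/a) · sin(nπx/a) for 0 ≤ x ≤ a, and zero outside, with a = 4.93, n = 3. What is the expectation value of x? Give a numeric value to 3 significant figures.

⟨x⟩ = ∫ x·|u|² dx (integrals over the domain).
With sin²θ = (1 − cos2θ)/2 on 0 ≤ x ≤ a: ∫sin²(nπx/a) dx = a/2, ∫x·sin²(nπx/a) dx = a²/4, ∫x²·sin²(nπx/a) dx = a³·(1/6 − 1/(4n²π²)); higher powers xᵏ the same way, integrating xᵏ·cos(2nπx/a) by parts.
⟨x⟩ = 2.4650.

2.47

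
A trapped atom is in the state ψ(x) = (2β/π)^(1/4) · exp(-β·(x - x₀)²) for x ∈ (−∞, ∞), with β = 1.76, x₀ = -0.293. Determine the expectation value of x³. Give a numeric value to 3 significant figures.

⟨x³⟩ = ∫ x³·|ψ|² dx (integrals over the domain).
Gaussian moments (u = x − x₀): ∫u^(2j)·e^(−2βu²) du = (2j−1)!!/(4β)^j · √(π/(2β)), odd powers integrate to 0; here √(π/(2β)) = 0.94472.
⟨x³⟩ = -0.15001.

-0.150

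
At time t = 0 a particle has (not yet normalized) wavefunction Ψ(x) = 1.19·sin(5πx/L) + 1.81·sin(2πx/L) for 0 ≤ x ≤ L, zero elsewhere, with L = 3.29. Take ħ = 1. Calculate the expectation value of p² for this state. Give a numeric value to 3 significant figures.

9.43

p² Ψ = −ħ² d²Ψ/dx²; ⟨p²⟩ = −ħ² ∫ Ψ*·Ψ'' dx / ∫|Ψ|² dx.
d²/dx² sin(jπx/L) = −(jπ/L)²·sin(jπx/L); on 0 ≤ x ≤ L, ∫sin²(jπx/L) dx = L/2 and ∫sin(jπx/L)·sin(lπx/L) dx = 0 for j ≠ l, so only diagonal terms survive in ∫|Ψ|² and ∫Ψ·Ψ″; ∫Ψ·Ψ′ dx = [Ψ²/2] between the walls = 0.
State is unnormalized: ∫|Ψ|² dx = 7.7187, and ∫Ψ*·(−ħ² Ψ'') dx = 72.757, so ⟨p²⟩ = 72.757 / 7.7187.
⟨p²⟩ = 9.4262.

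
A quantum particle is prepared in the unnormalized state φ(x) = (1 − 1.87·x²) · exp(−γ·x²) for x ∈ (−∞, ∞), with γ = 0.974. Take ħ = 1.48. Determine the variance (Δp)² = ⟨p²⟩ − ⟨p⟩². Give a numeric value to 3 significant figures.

10.4

Compute ⟨p⟩ and ⟨p²⟩ separately; (Δp)² = ⟨p²⟩ − ⟨p⟩².
Expand each integrand as polynomial × e^(−2γx²) and use ∫x^(2j)·e^(−2γx²) dx = (2j−1)!!/(4γ)^j · √(π/(2γ)), odd powers → 0; here √(π/(2γ)) = 1.2699. Differentiate with the product rule, d/dx e^(−γx²) = −2γx·e^(−γx²).
Normalization: ∫|φ|² dx = 0.92855.
⟨p⟩ = 0.0000 and ⟨p²⟩ = 10.424.
(Δp)² = 10.424 − (0.0000)² = 10.424.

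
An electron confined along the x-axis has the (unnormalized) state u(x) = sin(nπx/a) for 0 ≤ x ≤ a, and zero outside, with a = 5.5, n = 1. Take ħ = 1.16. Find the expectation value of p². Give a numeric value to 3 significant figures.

0.439

p² u = −ħ² d²u/dx²; ⟨p²⟩ = −ħ² ∫ u*·u'' dx / ∫|u|² dx.
d/dx sin(nπx/a) = (nπ/a)·cos(nπx/a) and d²/dx² sin(nπx/a) = −(nπ/a)²·sin(nπx/a); on 0 ≤ x ≤ a, ∫sin²(nπx/a) dx = a/2 and ∫sin(nπx/a)·cos(nπx/a) dx = 0.
State is unnormalized: ∫|u|² dx = 2.7500, and ∫u*·(−ħ² u'') dx = 1.2073, so ⟨p²⟩ = 1.2073 / 2.7500.
⟨p²⟩ = 0.43903.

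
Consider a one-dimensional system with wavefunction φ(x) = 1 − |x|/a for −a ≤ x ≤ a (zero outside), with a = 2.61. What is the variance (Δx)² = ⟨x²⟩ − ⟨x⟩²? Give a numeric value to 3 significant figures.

Compute ⟨x⟩ and ⟨x²⟩ separately, then (Δx)² = ⟨x²⟩ − ⟨x⟩².
φ is even, so ∫ over [−a, a] = 2∫₀ᵃ with φ = 1 − x/a there: ∫₀ᵃ (1 − x/a)² dx = a/3, ∫₀ᵃ x²(1 − x/a)² dx = a³/30, ∫₀ᵃ x⁴(1 − x/a)² dx = a⁵/105.
Normalization: ∫|φ|² dx = 1.7400.
⟨x⟩ = 0.0000 and ⟨x²⟩ = 0.68121.
(Δx)² = 0.68121 − (0.0000)² = 0.68121.

0.681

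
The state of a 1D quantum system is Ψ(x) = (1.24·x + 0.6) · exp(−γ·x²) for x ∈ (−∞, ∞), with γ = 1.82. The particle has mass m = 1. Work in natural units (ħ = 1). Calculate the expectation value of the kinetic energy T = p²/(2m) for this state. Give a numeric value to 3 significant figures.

T = −(ħ²/2m) d²/dx², so ⟨T⟩ = −(ħ²/2m) ∫ Ψ*·Ψ'' dx / ∫|Ψ|² dx; with m = 1.
Expand each integrand as polynomial × e^(−2γx²) and use ∫x^(2j)·e^(−2γx²) dx = (2j−1)!!/(4γ)^j · √(π/(2γ)), odd powers → 0; here √(π/(2γ)) = 0.92902. Differentiate with the product rule, d/dx e^(−γx²) = −2γx·e^(−γx²).
State is unnormalized: ∫|Ψ|² dx = 0.53066, and ∫Ψ*·(−ħ²/2m · Ψ'') dx = 0.84002, so ⟨T⟩ = 0.84002 / 0.53066.
⟨T⟩ = 1.5830.

1.58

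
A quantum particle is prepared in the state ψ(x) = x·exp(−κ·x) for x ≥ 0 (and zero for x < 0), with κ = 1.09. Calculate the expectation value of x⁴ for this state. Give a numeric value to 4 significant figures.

15.94

⟨x⁴⟩ = ∫ x⁴·|ψ|² dx / ∫|ψ|² dx (integrals over the domain).
Every integrand reduces to terms xʲ·e^(−2κx) on [0, ∞); use ∫₀^∞ xʲ·e^(−2κx) dx = j!/(2κ)^(j+1).
State is unnormalized: ∫|ψ|² dx = 0.19305, and ∫ψ*·x⁴·ψ dx = 3.0771, so ⟨x⁴⟩ = 3.0771 / 0.19305.
⟨x⁴⟩ = 15.940.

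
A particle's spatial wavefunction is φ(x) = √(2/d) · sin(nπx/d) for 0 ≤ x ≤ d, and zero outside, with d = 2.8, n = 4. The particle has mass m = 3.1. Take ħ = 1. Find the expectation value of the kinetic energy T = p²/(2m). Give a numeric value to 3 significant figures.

T = −(ħ²/2m) d²/dx², so ⟨T⟩ = −(ħ²/2m) ∫ φ*·φ'' dx; with m = 3.1.
d/dx sin(nπx/d) = (nπ/d)·cos(nπx/d) and d²/dx² sin(nπx/d) = −(nπ/d)²·sin(nπx/d); on 0 ≤ x ≤ d, ∫sin²(nπx/d) dx = d/2 and ∫sin(nπx/d)·cos(nπx/d) dx = 0.
⟨T⟩ = 3.2487.

3.25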